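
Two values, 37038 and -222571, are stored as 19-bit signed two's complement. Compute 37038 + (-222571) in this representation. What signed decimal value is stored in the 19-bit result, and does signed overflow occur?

37038 → 0001001000010101110
-222571 → 1001001101010010101
  0001001000010101110
+ 1001001101010010101
= 1010010101101000011
Result 1010010101101000011: MSB = 1 → 338755 − 524288 = -185533.
Addends have opposite signs, so signed overflow cannot occur.

-185533; no overflow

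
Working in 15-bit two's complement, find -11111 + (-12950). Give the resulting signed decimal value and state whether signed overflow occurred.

-11111 → 101010010011001
-12950 → 100110101101010
  101010010011001
+ 100110101101010
= 010001000000011  (discard carry-out 1)
Result 010001000000011: MSB = 0 → value 8707.
Both addends are negative but the stored result is non-negative: signed overflow. The true value -11111 + (-12950) = -24061 lies outside [-16384, 16383].

8707; overflow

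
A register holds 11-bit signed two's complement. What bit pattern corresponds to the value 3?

3 is non-negative, so write it directly in 11 bits: 00000000011.

00000000011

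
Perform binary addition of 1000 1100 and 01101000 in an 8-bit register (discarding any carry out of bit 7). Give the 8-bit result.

  10001100
+ 01101000
= 11110100

11110100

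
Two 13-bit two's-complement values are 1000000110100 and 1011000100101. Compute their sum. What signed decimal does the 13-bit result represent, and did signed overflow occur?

1625; overflow

1000000110100 = -4044 (signed)
1011000100101 = -2523 (signed)
  1000000110100
+ 1011000100101
= 0011001011001  (discard carry-out 1)
Result 0011001011001: MSB = 0 → value 1625.
Both addends are negative but the stored result is non-negative: signed overflow. The true value -4044 + (-2523) = -6567 lies outside [-4096, 4095].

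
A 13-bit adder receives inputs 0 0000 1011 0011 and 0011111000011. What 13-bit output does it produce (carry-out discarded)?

0100001110110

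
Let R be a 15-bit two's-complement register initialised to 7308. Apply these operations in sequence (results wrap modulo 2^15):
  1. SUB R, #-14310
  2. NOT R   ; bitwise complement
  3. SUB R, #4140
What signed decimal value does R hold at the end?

7009

Start: R = 7308 = 001110010001100.
R = 7308 − (-14310) = 21618; wraps to -11150 = 101010001110010
R = NOT 101010001110010 = 010101110001101 = 11149
R = 11149 − 4140 = 7009 = 001101101100001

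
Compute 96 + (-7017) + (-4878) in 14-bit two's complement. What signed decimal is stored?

4585

96 + (-7017) = -6921 (10010011110111)
-6921 + (-4878) = -11799 → wraps to 4585 (01000111101001)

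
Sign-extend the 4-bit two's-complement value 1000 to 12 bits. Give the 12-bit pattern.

111111111000

MSB of 1000 is 1; replicate it into the new high bits.
11111111|1000 → 111111111000 (still -8).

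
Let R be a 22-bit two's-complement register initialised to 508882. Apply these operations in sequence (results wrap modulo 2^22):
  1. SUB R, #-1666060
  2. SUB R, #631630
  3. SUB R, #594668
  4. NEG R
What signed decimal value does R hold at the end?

-948644

Start: R = 508882 = 0001111100001111010010.
R = 508882 − (-1666060) = 2174942; wraps to -2019362 = 1000010010111111011110
R = -2019362 − 631630 = -2650992; wraps to 1543312 = 0101111000110010010000
R = 1543312 − 594668 = 948644 = 0011100111100110100100
R = −(948644) = -948644 = 1100011000011001011100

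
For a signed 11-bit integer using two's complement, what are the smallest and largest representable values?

min = -1024, max = 1023

Minimum: −2^10 = -1024.
Maximum: 2^10 − 1 = 1023.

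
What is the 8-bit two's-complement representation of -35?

11011101

|-35| = 35 = 00100011 in 8 bits.
Invert the bits: 11011100. Add 1: 11011101.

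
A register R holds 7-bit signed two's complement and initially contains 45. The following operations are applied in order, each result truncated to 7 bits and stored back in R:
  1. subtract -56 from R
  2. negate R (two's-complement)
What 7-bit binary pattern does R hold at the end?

Start: R = 45 = 0101101.
R = 45 − (-56) = 101; wraps to -27 = 1100101
R = −(-27) = 27 = 0011011

0011011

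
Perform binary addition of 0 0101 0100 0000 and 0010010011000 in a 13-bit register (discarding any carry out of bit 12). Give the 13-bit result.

0100111011000

  0010101000000
+ 0010010011000
= 0100111011000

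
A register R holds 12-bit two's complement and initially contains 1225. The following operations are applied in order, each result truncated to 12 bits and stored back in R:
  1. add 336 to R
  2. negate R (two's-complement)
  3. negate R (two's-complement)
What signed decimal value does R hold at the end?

Start: R = 1225 = 010011001001.
R = 1225 + 336 = 1561 = 011000011001
R = −(1561) = -1561 = 100111100111
R = −(-1561) = 1561 = 011000011001

1561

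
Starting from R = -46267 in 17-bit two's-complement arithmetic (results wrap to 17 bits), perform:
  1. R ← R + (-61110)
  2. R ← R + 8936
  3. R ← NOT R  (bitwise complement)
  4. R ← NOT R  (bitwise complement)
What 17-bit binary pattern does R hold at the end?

00111111101110111

Start: R = -46267 = 10100101101000101.
R = -46267 + (-61110) = -107377; wraps to 23695 = 00101110010001111
R = 23695 + 8936 = 32631 = 00111111101110111
R = NOT 00111111101110111 = 11000000010001000 = -32632
R = NOT 11000000010001000 = 00111111101110111 = 32631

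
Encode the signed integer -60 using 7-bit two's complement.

|-60| = 60 = 0111100 in 7 bits.
Invert the bits: 1000011. Add 1: 1000100.

1000100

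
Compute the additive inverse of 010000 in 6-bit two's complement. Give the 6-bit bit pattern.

Invert: 101111. Add 1: 110000.

110000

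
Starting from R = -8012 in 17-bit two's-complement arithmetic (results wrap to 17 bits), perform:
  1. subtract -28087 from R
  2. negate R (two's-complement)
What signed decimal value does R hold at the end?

Start: R = -8012 = 11110000010110100.
R = -8012 − (-28087) = 20075 = 00100111001101011
R = −(20075) = -20075 = 11011000110010101

-20075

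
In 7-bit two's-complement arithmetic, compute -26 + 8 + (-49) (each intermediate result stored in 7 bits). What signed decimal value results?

-26 + 8 = -18 (1101110)
-18 + (-49) = -67 → wraps to 61 (0111101)

61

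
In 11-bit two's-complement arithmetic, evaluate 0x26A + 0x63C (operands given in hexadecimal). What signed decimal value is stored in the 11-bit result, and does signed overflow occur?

166; no overflow

0x26A = 01001101010 = 618 (signed)
0x63C = 11000111100 = -452 (signed)
  01001101010
+ 11000111100
= 00010100110  (discard carry-out 1)
Result 00010100110: MSB = 0 → value 166.
Addends have opposite signs, so signed overflow cannot occur.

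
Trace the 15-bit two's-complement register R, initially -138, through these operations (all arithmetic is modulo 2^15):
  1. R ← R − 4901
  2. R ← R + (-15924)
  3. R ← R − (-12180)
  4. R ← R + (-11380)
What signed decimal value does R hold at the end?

12605

Start: R = -138 = 111111101110110.
R = -138 − 4901 = -5039 = 110110001010001
R = -5039 + (-15924) = -20963; wraps to 11805 = 010111000011101
R = 11805 − (-12180) = 23985; wraps to -8783 = 101110110110001
R = -8783 + (-11380) = -20163; wraps to 12605 = 011000100111101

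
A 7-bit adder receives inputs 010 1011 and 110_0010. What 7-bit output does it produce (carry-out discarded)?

  0101011
+ 1100010
= 0001101  (discard carry-out 1)

0001101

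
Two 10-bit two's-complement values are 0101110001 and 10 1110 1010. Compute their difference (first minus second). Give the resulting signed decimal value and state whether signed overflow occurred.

-377; overflow

0101110001 = 369 (signed)
10 1110 1010 → 1011101010 = -278 (signed)
Subtract via negate-and-add: invert 1011101010 + 1 = 0100010110 (i.e. 278).
  0101110001
+ 0100010110
= 1010000111
Result 1010000111: MSB = 1 → 647 − 1024 = -377.
Both addends (after negating the subtrahend) are non-negative but the stored result is negative: signed overflow. The true value 369 − (-278) = 647 lies outside [-512, 511].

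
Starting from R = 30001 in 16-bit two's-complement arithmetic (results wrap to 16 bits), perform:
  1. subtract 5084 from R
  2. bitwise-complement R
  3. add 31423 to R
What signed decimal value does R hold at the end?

6505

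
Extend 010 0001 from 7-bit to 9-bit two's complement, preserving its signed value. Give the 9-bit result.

MSB of 0100001 is 0; replicate it into the new high bits.
00|0100001 → 000100001 (still 33).

000100001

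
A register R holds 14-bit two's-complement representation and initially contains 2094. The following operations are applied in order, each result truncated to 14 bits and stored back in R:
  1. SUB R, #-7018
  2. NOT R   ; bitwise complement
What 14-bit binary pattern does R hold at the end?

Start: R = 2094 = 00100000101110.
R = 2094 − (-7018) = 9112; wraps to -7272 = 10001110011000
R = NOT 10001110011000 = 01110001100111 = 7271

01110001100111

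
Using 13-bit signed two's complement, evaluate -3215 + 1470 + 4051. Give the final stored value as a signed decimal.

2306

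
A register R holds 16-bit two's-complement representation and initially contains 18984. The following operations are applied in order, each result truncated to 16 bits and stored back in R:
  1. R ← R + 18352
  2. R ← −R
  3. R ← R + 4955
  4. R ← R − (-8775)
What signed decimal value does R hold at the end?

-23606

Start: R = 18984 = 0100101000101000.
R = 18984 + 18352 = 37336; wraps to -28200 = 1001000111011000
R = −(-28200) = 28200 = 0110111000101000
R = 28200 + 4955 = 33155; wraps to -32381 = 1000000110000011
R = -32381 − (-8775) = -23606 = 1010001111001010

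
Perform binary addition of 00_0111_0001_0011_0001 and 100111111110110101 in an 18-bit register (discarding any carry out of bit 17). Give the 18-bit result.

101111000011100110

  000111000100110001
+ 100111111110110101
= 101111000011100110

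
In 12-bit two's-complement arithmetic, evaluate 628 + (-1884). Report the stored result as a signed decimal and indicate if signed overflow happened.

-1256; no overflow

628 → 001001110100
-1884 → 100010100100
  001001110100
+ 100010100100
= 101100011000
Result 101100011000: MSB = 1 → 2840 − 4096 = -1256.
Addends have opposite signs, so signed overflow cannot occur.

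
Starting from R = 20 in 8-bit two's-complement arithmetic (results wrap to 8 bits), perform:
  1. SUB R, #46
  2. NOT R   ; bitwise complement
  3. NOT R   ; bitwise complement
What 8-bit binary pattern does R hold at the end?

Start: R = 20 = 00010100.
R = 20 − 46 = -26 = 11100110
R = NOT 11100110 = 00011001 = 25
R = NOT 00011001 = 11100110 = -26

11100110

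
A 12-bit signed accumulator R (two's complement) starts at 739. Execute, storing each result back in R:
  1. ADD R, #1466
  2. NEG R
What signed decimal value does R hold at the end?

1891

Start: R = 739 = 001011100011.
R = 739 + 1466 = 2205; wraps to -1891 = 100010011101
R = −(-1891) = 1891 = 011101100011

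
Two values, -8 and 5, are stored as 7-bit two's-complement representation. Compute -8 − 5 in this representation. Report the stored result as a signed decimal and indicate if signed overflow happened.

-8 → 1111000
5 → 0000101
Subtract via negate-and-add: invert 0000101 + 1 = 1111011 (i.e. -5).
  1111000
+ 1111011
= 1110011  (discard carry-out 1)
Result 1110011: MSB = 1 → 115 − 128 = -13.
Both addends (after negating the subtrahend) are negative and so is the stored result: no signed overflow.

-13; no overflow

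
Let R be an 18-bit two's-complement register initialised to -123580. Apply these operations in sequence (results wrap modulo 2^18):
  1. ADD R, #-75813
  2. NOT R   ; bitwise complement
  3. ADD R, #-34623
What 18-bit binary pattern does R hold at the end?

101000001110100001

Start: R = -123580 = 100001110101000100.
R = -123580 + (-75813) = -199393; wraps to 62751 = 001111010100011111
R = NOT 001111010100011111 = 110000101011100000 = -62752
R = -62752 + (-34623) = -97375 = 101000001110100001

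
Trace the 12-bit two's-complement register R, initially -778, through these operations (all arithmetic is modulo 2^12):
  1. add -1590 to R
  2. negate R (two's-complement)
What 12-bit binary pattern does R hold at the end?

100101000000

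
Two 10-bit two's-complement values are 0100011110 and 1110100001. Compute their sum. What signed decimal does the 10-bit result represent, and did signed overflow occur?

191; no overflow

0100011110 = 286 (signed)
1110100001 = -95 (signed)
  0100011110
+ 1110100001
= 0010111111  (discard carry-out 1)
Result 0010111111: MSB = 0 → value 191.
Addends have opposite signs, so signed overflow cannot occur.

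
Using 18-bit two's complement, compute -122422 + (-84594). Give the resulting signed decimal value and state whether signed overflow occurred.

-122422 → 100010000111001010
-84594 → 101011010110001110
  100010000111001010
+ 101011010110001110
= 001101011101011000  (discard carry-out 1)
Result 001101011101011000: MSB = 0 → value 55128.
Both addends are negative but the stored result is non-negative: signed overflow. The true value -122422 + (-84594) = -207016 lies outside [-131072, 131071].

55128; overflow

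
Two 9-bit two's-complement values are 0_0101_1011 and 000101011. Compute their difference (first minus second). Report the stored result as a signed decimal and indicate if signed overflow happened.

48; no overflow

0_0101_1011 → 001011011 = 91 (signed)
000101011 = 43 (signed)
Subtract via negate-and-add: invert 000101011 + 1 = 111010101 (i.e. -43).
  001011011
+ 111010101
= 000110000  (discard carry-out 1)
Result 000110000: MSB = 0 → value 48.
Addends (after negating the subtrahend) have opposite signs, so signed overflow cannot occur.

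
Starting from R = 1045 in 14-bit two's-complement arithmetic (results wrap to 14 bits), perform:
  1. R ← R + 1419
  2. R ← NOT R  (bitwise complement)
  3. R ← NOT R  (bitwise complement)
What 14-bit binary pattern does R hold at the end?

00100110100000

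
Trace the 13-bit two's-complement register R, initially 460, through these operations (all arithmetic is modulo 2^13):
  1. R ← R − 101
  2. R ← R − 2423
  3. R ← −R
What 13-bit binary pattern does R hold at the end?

Start: R = 460 = 0000111001100.
R = 460 − 101 = 359 = 0000101100111
R = 359 − 2423 = -2064 = 1011111110000
R = −(-2064) = 2064 = 0100000010000

0100000010000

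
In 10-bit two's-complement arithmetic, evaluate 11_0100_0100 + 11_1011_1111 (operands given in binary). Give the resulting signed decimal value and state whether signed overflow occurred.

11_0100_0100 → 1101000100 = -188 (signed)
11_1011_1111 → 1110111111 = -65 (signed)
  1101000100
+ 1110111111
= 1100000011  (discard carry-out 1)
Result 1100000011: MSB = 1 → 771 − 1024 = -253.
Both addends are negative and so is the stored result: no signed overflow.

-253; no overflow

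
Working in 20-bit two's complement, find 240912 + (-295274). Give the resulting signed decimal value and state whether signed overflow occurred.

-54362; no overflow

240912 → 00111010110100010000
-295274 → 10110111111010010110
  00111010110100010000
+ 10110111111010010110
= 11110010101110100110
Result 11110010101110100110: MSB = 1 → 994214 − 1048576 = -54362.
Addends have opposite signs, so signed overflow cannot occur.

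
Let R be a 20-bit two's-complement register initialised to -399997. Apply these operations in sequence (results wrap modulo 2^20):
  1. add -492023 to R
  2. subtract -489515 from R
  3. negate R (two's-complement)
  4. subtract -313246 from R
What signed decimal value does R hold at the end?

-332825

Start: R = -399997 = 10011110010110000011.
R = -399997 + (-492023) = -892020; wraps to 156556 = 00100110001110001100
R = 156556 − (-489515) = 646071; wraps to -402505 = 10011101101110110111
R = −(-402505) = 402505 = 01100010010001001001
R = 402505 − (-313246) = 715751; wraps to -332825 = 10101110101111100111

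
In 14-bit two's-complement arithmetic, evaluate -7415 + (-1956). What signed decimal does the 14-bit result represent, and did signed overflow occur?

7013; overflow

-7415 → 10001100001001
-1956 → 11100001011100
  10001100001001
+ 11100001011100
= 01101101100101  (discard carry-out 1)
Result 01101101100101: MSB = 0 → value 7013.
Both addends are negative but the stored result is non-negative: signed overflow. The true value -7415 + (-1956) = -9371 lies outside [-8192, 8191].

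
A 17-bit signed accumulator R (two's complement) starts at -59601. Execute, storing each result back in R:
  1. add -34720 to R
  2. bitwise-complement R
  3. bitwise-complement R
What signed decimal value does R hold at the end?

Start: R = -59601 = 10001011100101111.
R = -59601 + (-34720) = -94321; wraps to 36751 = 01000111110001111
R = NOT 01000111110001111 = 10111000001110000 = -36752
R = NOT 10111000001110000 = 01000111110001111 = 36751

36751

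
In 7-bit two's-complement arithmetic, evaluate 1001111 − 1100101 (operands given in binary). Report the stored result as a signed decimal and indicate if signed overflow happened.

1001111 = -49 (signed)
1100101 = -27 (signed)
Subtract via negate-and-add: invert 1100101 + 1 = 0011011 (i.e. 27).
  1001111
+ 0011011
= 1101010
Result 1101010: MSB = 1 → 106 − 128 = -22.
Addends (after negating the subtrahend) have opposite signs, so signed overflow cannot occur.

-22; no overflow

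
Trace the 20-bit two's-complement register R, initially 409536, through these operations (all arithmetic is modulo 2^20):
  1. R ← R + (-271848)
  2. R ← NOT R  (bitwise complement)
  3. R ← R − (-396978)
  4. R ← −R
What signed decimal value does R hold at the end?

-259289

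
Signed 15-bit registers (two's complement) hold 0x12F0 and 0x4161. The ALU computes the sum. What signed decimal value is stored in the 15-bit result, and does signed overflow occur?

-11183; no overflow

0x12F0 = 001001011110000 = 4848 (signed)
0x4161 = 100000101100001 = -16031 (signed)
  001001011110000
+ 100000101100001
= 101010001010001
Result 101010001010001: MSB = 1 → 21585 − 32768 = -11183.
Addends have opposite signs, so signed overflow cannot occur.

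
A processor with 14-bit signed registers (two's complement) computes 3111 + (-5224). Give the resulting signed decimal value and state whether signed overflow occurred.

-2113; no overflow

3111 → 00110000100111
-5224 → 10101110011000
  00110000100111
+ 10101110011000
= 11011110111111
Result 11011110111111: MSB = 1 → 14271 − 16384 = -2113.
Addends have opposite signs, so signed overflow cannot occur.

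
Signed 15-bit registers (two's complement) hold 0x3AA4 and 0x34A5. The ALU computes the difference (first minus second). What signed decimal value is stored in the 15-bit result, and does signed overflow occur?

0x3AA4 = 011101010100100 = 15012 (signed)
0x34A5 = 011010010100101 = 13477 (signed)
Subtract via negate-and-add: invert 011010010100101 + 1 = 100101101011011 (i.e. -13477).
  011101010100100
+ 100101101011011
= 000010111111111  (discard carry-out 1)
Result 000010111111111: MSB = 0 → value 1535.
Addends (after negating the subtrahend) have opposite signs, so signed overflow cannot occur.

1535; no overflow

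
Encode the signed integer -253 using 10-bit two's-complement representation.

1100000011

|-253| = 253 = 0011111101 in 10 bits.
Invert the bits: 1100000010. Add 1: 1100000011.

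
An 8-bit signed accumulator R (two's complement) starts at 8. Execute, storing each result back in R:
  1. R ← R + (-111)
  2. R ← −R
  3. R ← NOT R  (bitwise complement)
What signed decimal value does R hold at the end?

Start: R = 8 = 00001000.
R = 8 + (-111) = -103 = 10011001
R = −(-103) = 103 = 01100111
R = NOT 01100111 = 10011000 = -104

-104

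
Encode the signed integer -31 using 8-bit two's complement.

|-31| = 31 = 00011111 in 8 bits.
Invert the bits: 11100000. Add 1: 11100001.

11100001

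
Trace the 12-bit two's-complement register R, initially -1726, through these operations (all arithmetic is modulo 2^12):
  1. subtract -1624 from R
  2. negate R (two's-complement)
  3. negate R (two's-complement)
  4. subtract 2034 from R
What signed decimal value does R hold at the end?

1960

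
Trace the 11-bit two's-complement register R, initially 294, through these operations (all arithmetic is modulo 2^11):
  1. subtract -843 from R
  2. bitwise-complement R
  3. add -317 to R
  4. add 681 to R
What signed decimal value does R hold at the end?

Start: R = 294 = 00100100110.
R = 294 − (-843) = 1137; wraps to -911 = 10001110001
R = NOT 10001110001 = 01110001110 = 910
R = 910 + (-317) = 593 = 01001010001
R = 593 + 681 = 1274; wraps to -774 = 10011111010

-774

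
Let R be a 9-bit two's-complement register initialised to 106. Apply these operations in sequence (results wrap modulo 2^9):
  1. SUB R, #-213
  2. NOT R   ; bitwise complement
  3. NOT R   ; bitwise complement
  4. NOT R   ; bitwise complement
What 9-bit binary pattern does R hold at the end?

011000000

Start: R = 106 = 001101010.
R = 106 − (-213) = 319; wraps to -193 = 100111111
R = NOT 100111111 = 011000000 = 192
R = NOT 011000000 = 100111111 = -193
R = NOT 100111111 = 011000000 = 192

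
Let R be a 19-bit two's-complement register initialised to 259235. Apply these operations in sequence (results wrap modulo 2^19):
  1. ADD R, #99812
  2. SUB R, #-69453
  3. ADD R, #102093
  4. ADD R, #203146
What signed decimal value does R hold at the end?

Start: R = 259235 = 0111111010010100011.
R = 259235 + 99812 = 359047; wraps to -165241 = 1010111101010000111
R = -165241 − (-69453) = -95788 = 1101000100111010100
R = -95788 + 102093 = 6305 = 0000001100010100001
R = 6305 + 203146 = 209451 = 0110011001000101011

209451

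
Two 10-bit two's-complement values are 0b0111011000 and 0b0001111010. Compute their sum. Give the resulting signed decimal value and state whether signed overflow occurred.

0b0111011000 → 0111011000 = 472 (signed)
0b0001111010 → 0001111010 = 122 (signed)
  0111011000
+ 0001111010
= 1001010010
Result 1001010010: MSB = 1 → 594 − 1024 = -430.
Both addends are non-negative but the stored result is negative: signed overflow. The true value 472 + 122 = 594 lies outside [-512, 511].

-430; overflow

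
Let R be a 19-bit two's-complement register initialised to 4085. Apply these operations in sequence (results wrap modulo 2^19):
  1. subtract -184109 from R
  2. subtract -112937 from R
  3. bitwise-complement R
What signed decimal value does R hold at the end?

Start: R = 4085 = 0000000111111110101.
R = 4085 − (-184109) = 188194 = 0101101111100100010
R = 188194 − (-112937) = 301131; wraps to -223157 = 1001001100001001011
R = NOT 1001001100001001011 = 0110110011110110100 = 223156

223156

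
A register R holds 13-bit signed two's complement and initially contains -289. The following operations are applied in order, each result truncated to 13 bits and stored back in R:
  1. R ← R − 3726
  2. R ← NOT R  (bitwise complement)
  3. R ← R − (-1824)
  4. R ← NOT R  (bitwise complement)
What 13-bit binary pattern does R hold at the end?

0100100110001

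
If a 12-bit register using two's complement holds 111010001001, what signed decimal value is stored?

MSB is 1, so the value is negative.
Invert: 000101110110. Add 1: 000101110111 = 375. So the value is −375.

-375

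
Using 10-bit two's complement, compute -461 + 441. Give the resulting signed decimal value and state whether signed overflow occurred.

-20; no overflow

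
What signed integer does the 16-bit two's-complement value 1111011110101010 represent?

MSB is 1, so the value is negative.
Invert: 0000100001010101. Add 1: 0000100001010110 = 2134. So the value is −2134.

-2134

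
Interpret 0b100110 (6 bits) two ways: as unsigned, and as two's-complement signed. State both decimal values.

unsigned = 38, signed = -26

Unsigned: 100110 = 38.
Signed: MSB=1 → 38 − 64 = -26.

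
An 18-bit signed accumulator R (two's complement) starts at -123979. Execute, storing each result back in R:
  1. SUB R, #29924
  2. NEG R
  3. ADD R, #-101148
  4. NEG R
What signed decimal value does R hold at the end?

-52755

Start: R = -123979 = 100001101110110101.
R = -123979 − 29924 = -153903; wraps to 108241 = 011010011011010001
R = −(108241) = -108241 = 100101100100101111
R = -108241 + (-101148) = -209389; wraps to 52755 = 001100111000010011
R = −(52755) = -52755 = 110011000111101101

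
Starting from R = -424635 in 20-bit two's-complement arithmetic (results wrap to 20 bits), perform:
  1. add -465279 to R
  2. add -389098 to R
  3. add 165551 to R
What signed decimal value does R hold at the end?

-64885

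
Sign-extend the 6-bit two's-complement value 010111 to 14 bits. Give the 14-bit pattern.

00000000010111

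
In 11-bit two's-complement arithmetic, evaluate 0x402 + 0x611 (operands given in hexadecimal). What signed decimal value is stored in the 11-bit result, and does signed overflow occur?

531; overflow

0x402 = 10000000010 = -1022 (signed)
0x611 = 11000010001 = -495 (signed)
  10000000010
+ 11000010001
= 01000010011  (discard carry-out 1)
Result 01000010011: MSB = 0 → value 531.
Both addends are negative but the stored result is non-negative: signed overflow. The true value -1022 + (-495) = -1517 lies outside [-1024, 1023].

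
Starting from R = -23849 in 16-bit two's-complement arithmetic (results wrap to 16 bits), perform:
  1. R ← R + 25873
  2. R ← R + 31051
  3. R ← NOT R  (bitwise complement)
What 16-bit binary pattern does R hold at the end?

0111111011001100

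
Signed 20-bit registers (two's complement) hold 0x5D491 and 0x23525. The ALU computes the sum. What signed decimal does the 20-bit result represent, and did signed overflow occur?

-521802; overflow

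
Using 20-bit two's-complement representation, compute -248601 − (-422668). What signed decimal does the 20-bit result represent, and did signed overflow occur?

-248601 → 11000011010011100111
-422668 → 10011000110011110100
Subtract via negate-and-add: invert 10011000110011110100 + 1 = 01100111001100001100 (i.e. 422668).
  11000011010011100111
+ 01100111001100001100
= 00101010011111110011  (discard carry-out 1)
Result 00101010011111110011: MSB = 0 → value 174067.
Addends (after negating the subtrahend) have opposite signs, so signed overflow cannot occur.

174067; no overflow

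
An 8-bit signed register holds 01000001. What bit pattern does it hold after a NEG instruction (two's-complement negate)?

Invert: 10111110. Add 1: 10111111.

10111111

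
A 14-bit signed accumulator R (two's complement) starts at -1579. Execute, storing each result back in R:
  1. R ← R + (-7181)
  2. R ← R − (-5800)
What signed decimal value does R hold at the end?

-2960

Start: R = -1579 = 11100111010101.
R = -1579 + (-7181) = -8760; wraps to 7624 = 01110111001000
R = 7624 − (-5800) = 13424; wraps to -2960 = 11010001110000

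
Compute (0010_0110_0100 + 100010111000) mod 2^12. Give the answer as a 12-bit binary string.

  001001100100
+ 100010111000
= 101100011100

101100011100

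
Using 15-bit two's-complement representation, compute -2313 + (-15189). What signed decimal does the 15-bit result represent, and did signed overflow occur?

15266; overflow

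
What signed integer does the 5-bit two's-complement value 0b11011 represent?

-5

MSB is 1, so the value is negative.
Invert: 00100. Add 1: 00101 = 5. So the value is −5.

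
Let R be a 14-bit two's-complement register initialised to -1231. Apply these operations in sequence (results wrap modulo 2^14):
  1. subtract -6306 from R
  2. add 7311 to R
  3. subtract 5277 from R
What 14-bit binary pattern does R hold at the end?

Start: R = -1231 = 11101100110001.
R = -1231 − (-6306) = 5075 = 01001111010011
R = 5075 + 7311 = 12386; wraps to -3998 = 11000001100010
R = -3998 − 5277 = -9275; wraps to 7109 = 01101111000101

01101111000101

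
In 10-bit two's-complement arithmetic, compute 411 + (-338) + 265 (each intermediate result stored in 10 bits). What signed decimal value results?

411 + (-338) = 73 (0001001001)
73 + 265 = 338 (0101010010)

338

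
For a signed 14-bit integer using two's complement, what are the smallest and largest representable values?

min = -8192, max = 8191

Minimum: −2^13 = -8192.
Maximum: 2^13 − 1 = 8191.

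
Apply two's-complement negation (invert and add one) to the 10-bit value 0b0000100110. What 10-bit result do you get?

1111011010

Invert: 1111011001. Add 1: 1111011010.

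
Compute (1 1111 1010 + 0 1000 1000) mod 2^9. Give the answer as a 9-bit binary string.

  111111010
+ 010001000
= 010000010  (discard carry-out 1)

010000010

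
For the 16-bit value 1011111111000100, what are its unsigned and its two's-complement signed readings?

unsigned = 49092, signed = -16444

Unsigned: 1011111111000100 = 49092.
Signed: MSB=1 → 49092 − 65536 = -16444.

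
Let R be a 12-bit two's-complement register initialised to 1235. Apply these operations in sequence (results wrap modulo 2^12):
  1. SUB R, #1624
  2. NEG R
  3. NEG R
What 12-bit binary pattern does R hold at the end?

111001111011

Start: R = 1235 = 010011010011.
R = 1235 − 1624 = -389 = 111001111011
R = −(-389) = 389 = 000110000101
R = −(389) = -389 = 111001111011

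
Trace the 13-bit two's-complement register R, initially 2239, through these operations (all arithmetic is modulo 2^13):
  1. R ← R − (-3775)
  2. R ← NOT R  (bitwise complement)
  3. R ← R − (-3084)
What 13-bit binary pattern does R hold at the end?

Start: R = 2239 = 0100010111111.
R = 2239 − (-3775) = 6014; wraps to -2178 = 1011101111110
R = NOT 1011101111110 = 0100010000001 = 2177
R = 2177 − (-3084) = 5261; wraps to -2931 = 1010010001101

1010010001101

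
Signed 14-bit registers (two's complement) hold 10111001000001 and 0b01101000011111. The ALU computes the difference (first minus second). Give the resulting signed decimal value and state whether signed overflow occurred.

10111001000001 = -4543 (signed)
0b01101000011111 → 01101000011111 = 6687 (signed)
Subtract via negate-and-add: invert 01101000011111 + 1 = 10010111100001 (i.e. -6687).
  10111001000001
+ 10010111100001
= 01010000100010  (discard carry-out 1)
Result 01010000100010: MSB = 0 → value 5154.
Both addends (after negating the subtrahend) are negative but the stored result is non-negative: signed overflow. The true value -4543 − 6687 = -11230 lies outside [-8192, 8191].

5154; overflow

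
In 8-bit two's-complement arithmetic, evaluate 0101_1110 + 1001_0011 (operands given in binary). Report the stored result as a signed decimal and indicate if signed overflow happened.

0101_1110 → 01011110 = 94 (signed)
1001_0011 → 10010011 = -109 (signed)
  01011110
+ 10010011
= 11110001
Result 11110001: MSB = 1 → 241 − 256 = -15.
Addends have opposite signs, so signed overflow cannot occur.

-15; no overflow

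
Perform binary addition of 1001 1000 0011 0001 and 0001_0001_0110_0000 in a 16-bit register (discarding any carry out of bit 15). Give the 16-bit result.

  1001100000110001
+ 0001000101100000
= 1010100110010001

1010100110010001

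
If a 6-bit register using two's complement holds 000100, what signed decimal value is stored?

4

MSB is 0, so the value is non-negative: 000100 = 4.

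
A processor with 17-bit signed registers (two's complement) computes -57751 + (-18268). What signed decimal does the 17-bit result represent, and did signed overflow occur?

55053; overflow

-57751 → 10001111001101001
-18268 → 11011100010100100
  10001111001101001
+ 11011100010100100
= 01101011100001101  (discard carry-out 1)
Result 01101011100001101: MSB = 0 → value 55053.
Both addends are negative but the stored result is non-negative: signed overflow. The true value -57751 + (-18268) = -76019 lies outside [-65536, 65535].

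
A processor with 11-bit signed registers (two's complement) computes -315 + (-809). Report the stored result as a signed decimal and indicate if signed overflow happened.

924; overflow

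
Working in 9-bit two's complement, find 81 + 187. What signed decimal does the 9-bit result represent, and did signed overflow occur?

81 → 001010001
187 → 010111011
  001010001
+ 010111011
= 100001100
Result 100001100: MSB = 1 → 268 − 512 = -244.
Both addends are non-negative but the stored result is negative: signed overflow. The true value 81 + 187 = 268 lies outside [-256, 255].

-244; overflow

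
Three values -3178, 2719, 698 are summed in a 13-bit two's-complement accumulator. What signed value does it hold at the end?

-3178 + 2719 = -459 (1111000110101)
-459 + 698 = 239 (0000011101111)

239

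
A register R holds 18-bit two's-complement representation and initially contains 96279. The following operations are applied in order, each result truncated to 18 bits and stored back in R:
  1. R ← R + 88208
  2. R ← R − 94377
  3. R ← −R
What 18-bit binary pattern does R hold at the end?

101010000000000010

Start: R = 96279 = 010111100000010111.
R = 96279 + 88208 = 184487; wraps to -77657 = 101101000010100111
R = -77657 − 94377 = -172034; wraps to 90110 = 010101111111111110
R = −(90110) = -90110 = 101010000000000010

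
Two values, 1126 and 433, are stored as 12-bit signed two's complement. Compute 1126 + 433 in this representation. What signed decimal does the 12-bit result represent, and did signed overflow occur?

1559; no overflow

1126 → 010001100110
433 → 000110110001
  010001100110
+ 000110110001
= 011000010111
Result 011000010111: MSB = 0 → value 1559.
Both addends are non-negative and so is the stored result: no signed overflow.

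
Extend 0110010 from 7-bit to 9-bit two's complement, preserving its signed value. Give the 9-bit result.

000110010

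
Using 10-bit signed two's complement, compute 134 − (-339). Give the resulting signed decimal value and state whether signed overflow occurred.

134 → 0010000110
-339 → 1010101101
Subtract via negate-and-add: invert 1010101101 + 1 = 0101010011 (i.e. 339).
  0010000110
+ 0101010011
= 0111011001
Result 0111011001: MSB = 0 → value 473.
Both addends (after negating the subtrahend) are non-negative and so is the stored result: no signed overflow.

473; no overflow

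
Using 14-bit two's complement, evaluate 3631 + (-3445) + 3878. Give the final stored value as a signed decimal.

3631 + (-3445) = 186 (00000010111010)
186 + 3878 = 4064 (00111111100000)

4064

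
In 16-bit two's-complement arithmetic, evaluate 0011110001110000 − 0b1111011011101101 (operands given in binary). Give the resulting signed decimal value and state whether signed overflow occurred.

17795; no overflow

0011110001110000 = 15472 (signed)
0b1111011011101101 → 1111011011101101 = -2323 (signed)
Subtract via negate-and-add: invert 1111011011101101 + 1 = 0000100100010011 (i.e. 2323).
  0011110001110000
+ 0000100100010011
= 0100010110000011
Result 0100010110000011: MSB = 0 → value 17795.
Both addends (after negating the subtrahend) are non-negative and so is the stored result: no signed overflow.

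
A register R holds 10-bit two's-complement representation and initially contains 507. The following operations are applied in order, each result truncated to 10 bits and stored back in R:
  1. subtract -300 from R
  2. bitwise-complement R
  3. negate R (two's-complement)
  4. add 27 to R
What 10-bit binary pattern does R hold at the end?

Start: R = 507 = 0111111011.
R = 507 − (-300) = 807; wraps to -217 = 1100100111
R = NOT 1100100111 = 0011011000 = 216
R = −(216) = -216 = 1100101000
R = -216 + 27 = -189 = 1101000011

1101000011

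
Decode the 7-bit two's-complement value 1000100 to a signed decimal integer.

-60

MSB is 1, so the value is negative.
Unsigned reading: 68. Subtract 2^7 = 128: 68 − 128 = -60.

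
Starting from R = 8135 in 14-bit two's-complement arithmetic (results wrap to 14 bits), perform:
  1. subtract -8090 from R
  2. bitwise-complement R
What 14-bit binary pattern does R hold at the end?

Start: R = 8135 = 01111111000111.
R = 8135 − (-8090) = 16225; wraps to -159 = 11111101100001
R = NOT 11111101100001 = 00000010011110 = 158

00000010011110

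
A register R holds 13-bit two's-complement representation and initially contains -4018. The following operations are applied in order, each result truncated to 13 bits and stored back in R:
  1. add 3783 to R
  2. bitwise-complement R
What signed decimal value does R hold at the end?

234

Start: R = -4018 = 1000001001110.
R = -4018 + 3783 = -235 = 1111100010101
R = NOT 1111100010101 = 0000011101010 = 234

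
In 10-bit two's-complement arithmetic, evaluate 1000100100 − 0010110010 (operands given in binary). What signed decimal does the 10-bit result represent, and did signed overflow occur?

370; overflow

1000100100 = -476 (signed)
0010110010 = 178 (signed)
Subtract via negate-and-add: invert 0010110010 + 1 = 1101001110 (i.e. -178).
  1000100100
+ 1101001110
= 0101110010  (discard carry-out 1)
Result 0101110010: MSB = 0 → value 370.
Both addends (after negating the subtrahend) are negative but the stored result is non-negative: signed overflow. The true value -476 − 178 = -654 lies outside [-512, 511].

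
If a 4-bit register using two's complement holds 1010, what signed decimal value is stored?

-6

MSB is 1, so the value is negative.
Unsigned reading: 10. Subtract 2^4 = 16: 10 − 16 = -6.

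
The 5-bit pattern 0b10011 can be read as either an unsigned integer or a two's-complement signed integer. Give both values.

Unsigned: 10011 = 19.
Signed: MSB=1 → 19 − 32 = -13.

unsigned = 19, signed = -13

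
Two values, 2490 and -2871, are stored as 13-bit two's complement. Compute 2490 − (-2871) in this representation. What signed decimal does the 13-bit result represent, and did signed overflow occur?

-2831; overflow

2490 → 0100110111010
-2871 → 1010011001001
Subtract via negate-and-add: invert 1010011001001 + 1 = 0101100110111 (i.e. 2871).
  0100110111010
+ 0101100110111
= 1010011110001
Result 1010011110001: MSB = 1 → 5361 − 8192 = -2831.
Both addends (after negating the subtrahend) are non-negative but the stored result is negative: signed overflow. The true value 2490 − (-2871) = 5361 lies outside [-4096, 4095].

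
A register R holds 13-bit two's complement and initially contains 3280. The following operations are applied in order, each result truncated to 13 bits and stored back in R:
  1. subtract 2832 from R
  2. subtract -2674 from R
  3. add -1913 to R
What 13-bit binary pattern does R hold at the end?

0010010111001

Start: R = 3280 = 0110011010000.
R = 3280 − 2832 = 448 = 0000111000000
R = 448 − (-2674) = 3122 = 0110000110010
R = 3122 + (-1913) = 1209 = 0010010111001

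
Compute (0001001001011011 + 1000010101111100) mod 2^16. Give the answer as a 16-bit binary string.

1001011111010111

  0001001001011011
+ 1000010101111100
= 1001011111010111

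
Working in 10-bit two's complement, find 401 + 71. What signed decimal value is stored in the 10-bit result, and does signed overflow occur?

401 → 0110010001
71 → 0001000111
  0110010001
+ 0001000111
= 0111011000
Result 0111011000: MSB = 0 → value 472.
Both addends are non-negative and so is the stored result: no signed overflow.

472; no overflow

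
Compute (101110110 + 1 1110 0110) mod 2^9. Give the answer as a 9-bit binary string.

101011100

  101110110
+ 111100110
= 101011100  (discard carry-out 1)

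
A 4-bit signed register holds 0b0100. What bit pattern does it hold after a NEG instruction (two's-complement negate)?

1100

Invert: 1011. Add 1: 1100.
Check: 0100 = 4, 1100 = -4.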